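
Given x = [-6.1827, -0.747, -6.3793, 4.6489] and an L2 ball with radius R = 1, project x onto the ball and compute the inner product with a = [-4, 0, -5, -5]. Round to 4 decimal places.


Step 1: Compute ||x|| (intermediates to 6 decimals).
||x|| = sqrt((-6.1827)^2 + (-0.747)^2 + (-6.3793)^2 + 4.6489^2) = 10.054428
Step 2: Project.
Since ||x|| > R, scale = R/||x|| = 1/10.054428 = 0.099459, proj(x) = scale * x
proj(x) = [-0.614925, -0.074296, -0.634479, 0.462375]
Step 3: Dot product.
a^T * proj(x) = -4*(-0.614925) + 0*(-0.074296) - 5*(-0.634479) - 5*0.462375 = 3.3202


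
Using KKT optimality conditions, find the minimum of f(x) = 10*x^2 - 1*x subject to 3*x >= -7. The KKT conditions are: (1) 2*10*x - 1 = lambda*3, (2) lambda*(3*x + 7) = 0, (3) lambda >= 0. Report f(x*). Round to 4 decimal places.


Step 1: Try lambda = 0 (constraint inactive).
Stationarity: 2*10*x - 1 = 0
x* = 1/(2*10) = 0.05
Check constraint: 3*0.05 = 0.15 >= -7 -- satisfied.
Step 2: Compute optimal value.
f(x*) = 10*0.05^2 - 1*0.05 = -0.025


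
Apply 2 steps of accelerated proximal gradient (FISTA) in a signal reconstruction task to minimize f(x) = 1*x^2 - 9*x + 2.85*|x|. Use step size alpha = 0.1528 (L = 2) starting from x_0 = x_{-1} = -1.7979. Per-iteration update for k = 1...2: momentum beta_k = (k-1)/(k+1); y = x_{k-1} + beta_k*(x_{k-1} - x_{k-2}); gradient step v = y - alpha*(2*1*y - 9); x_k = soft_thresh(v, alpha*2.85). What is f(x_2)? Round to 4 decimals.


FISTA on f(x) = 1*x^2 - 9*x + 2.85*|x|
L = 2, alpha = 0.1528
Iteration 1: beta = 0.0, y = -1.7979 + 0.0*(-1.7979 + 1.7979) = -1.7979
  grad(y) = -12.5958, v = y - alpha*grad = 0.1267
  prox(v) = soft_thresh(0.1267, 0.4355) = 0.0
Iteration 2: beta = 0.3333, y = 0.0 + 0.3333*(0.0 + 1.7979) = 0.5993
  grad(y) = -7.8014, v = y - alpha*grad = 1.7914
  prox(v) = soft_thresh(1.7914, 0.4355) = 1.3559
f(x_2) = 1*1.3559^2 - 9*1.3559 + 2.85*|1.3559| = -6.5002


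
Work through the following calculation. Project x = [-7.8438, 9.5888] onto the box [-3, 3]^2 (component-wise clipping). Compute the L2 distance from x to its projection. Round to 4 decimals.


Project each component onto [-3, 3].
clip(-7.8438) = -3.0, clip(9.5888) = 3.0
Projection = [-3.0, 3.0]
Squared diffs: [23.4624, 43.4123]
Distance = sqrt(66.8747) = 8.1777


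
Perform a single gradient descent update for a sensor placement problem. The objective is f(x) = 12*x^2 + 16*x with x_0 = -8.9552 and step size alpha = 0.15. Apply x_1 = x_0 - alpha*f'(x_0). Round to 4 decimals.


We compute the gradient at x_0 and apply the update.
f'(x) = 24*x + 16
f'(-8.9552) = 24*-8.9552 + 16 = -198.9248
x_1 = -8.9552 - 0.15*-198.9248 = 20.8835


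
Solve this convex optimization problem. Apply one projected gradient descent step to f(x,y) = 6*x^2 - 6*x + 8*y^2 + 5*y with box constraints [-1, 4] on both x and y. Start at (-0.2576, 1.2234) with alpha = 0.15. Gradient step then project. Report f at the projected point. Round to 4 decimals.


Step 1: Compute gradient at (-0.2576, 1.2234).
grad_x = 2*6*-0.2576 - 6 = -9.0912
grad_y = 2*8*1.2234 + 5 = 24.5744
Step 2: Gradient step.
x_raw = -0.2576 - 0.15*-9.0912 = 1.1061
y_raw = 1.2234 - 0.15*24.5744 = -2.4628
Step 3: Project onto [-1, 4].
x_proj = clip(1.1061) = 1.1061
y_proj = clip(-2.4628) = -1.0
Step 4: Evaluate f.
f(1.1061, -1.0) = 3.704


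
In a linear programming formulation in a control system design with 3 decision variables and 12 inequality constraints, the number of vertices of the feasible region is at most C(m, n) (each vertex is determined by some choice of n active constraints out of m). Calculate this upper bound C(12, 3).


Each vertex corresponds to some choice of n active constraints out of m, so the number of vertices is at most C(m, n) = m! / (n!(m-n)!).
m = 12, n = 3
Numerator: 12 * 11 * 10
Denominator: 3! = 6
C(12, 3) = 220


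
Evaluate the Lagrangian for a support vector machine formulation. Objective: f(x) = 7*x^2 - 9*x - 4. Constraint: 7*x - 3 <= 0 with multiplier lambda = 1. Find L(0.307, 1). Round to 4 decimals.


Step 1: Evaluate f(x).
f(0.307) = 7*0.307^2 - 9*0.307 - 4 = -6.1033
Step 2: Evaluate g(x).
g(0.307) = 7*0.307 - 3 = -0.851
Step 3: Compute Lagrangian.
L = -6.1033 + 1*-0.851 = -6.9543


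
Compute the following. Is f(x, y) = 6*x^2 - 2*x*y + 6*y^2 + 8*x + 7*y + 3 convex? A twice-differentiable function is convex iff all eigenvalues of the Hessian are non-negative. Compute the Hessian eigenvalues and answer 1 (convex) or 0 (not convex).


The Hessian of f(x,y) = 6*x^2 - 2*x*y + 6*y^2 + 8*x + 7*y + 3 is:
H = [[12, -2], [-2, 12]]
Trace = 12 + 12 = 24
Determinant = 12*12 - (-2)^2 = 140
Discriminant = (24)^2 - 4*140 = 16.0
Eigenvalues: lambda_1 = 10.0, lambda_2 = 14.0
The function is convex.

1


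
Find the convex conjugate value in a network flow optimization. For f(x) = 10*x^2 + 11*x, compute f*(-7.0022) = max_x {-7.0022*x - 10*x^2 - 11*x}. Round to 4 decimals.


f*(y) = sup_x {y*x - a*x^2 - b*x} = sup_x {(y-b)*x - a*x^2}
FOC: (y - b) - 2a*x = 0 => x* = (y - b)/(2a)
x* = (-7.0022 - 11)/(2*10) = -0.9001
f*(-7.0022) = (y-b)^2/(4a) = (-7.0022 - 11)^2/(4*10)
= 324.0792/40 = 8.102


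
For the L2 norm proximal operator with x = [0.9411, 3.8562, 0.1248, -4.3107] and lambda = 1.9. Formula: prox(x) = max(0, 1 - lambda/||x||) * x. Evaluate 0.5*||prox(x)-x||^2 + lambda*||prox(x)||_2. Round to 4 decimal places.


Step 1: Compute ||x||.
||x|| = 5.8612
Step 2: Compute scaling factor.
scale = max(0, 1 - 1.9/5.8612) = 0.6758
Step 3: prox(x) = [0.636, 2.6062, 0.0843, -2.9133]
||prox(x)|| = 3.9612
Step 4: Proximal objective.
0.5*||prox-x||^2 = 1.805
lambda*||prox|| = 7.5263
Total = 9.3313


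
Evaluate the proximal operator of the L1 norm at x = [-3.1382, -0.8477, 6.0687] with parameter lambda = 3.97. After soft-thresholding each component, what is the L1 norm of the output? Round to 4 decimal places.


Soft-thresholding with lambda = 3.97:
prox(-3.1382) = sign(-3.1382)*max(|-3.1382| - 3.97, 0) = 0.0
prox(-0.8477) = sign(-0.8477)*max(|-0.8477| - 3.97, 0) = 0.0
prox(6.0687) = sign(6.0687)*max(|6.0687| - 3.97, 0) = 2.0987
prox(x) = [0.0, 0.0, 2.0987]
||prox(x)||_1 = 0.0 + 0.0 + 2.0987 = 2.0987


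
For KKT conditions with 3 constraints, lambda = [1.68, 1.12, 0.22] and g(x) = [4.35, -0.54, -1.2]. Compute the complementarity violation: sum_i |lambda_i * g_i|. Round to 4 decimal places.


KKT complementary slackness check:
lambda_1 * g_1 = 1.68 * 4.35 = 7.308
lambda_2 * g_2 = 1.12 * -0.54 = -0.6048
lambda_3 * g_3 = 0.22 * -1.2 = -0.264
Total violation = 7.308 + 0.6048 + 0.264 = 8.1768


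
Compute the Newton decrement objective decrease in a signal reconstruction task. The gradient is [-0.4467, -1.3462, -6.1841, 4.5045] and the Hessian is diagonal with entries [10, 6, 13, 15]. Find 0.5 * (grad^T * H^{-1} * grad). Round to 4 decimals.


Step 1: H is diagonal, so H^(-1) * g = [-0.0447, -0.2244, -0.4757, 0.3003].
Step 2: g^T H^(-1) g = sum_i g_i^2 / H_ii
  = (-0.4467)^2/10 + (-1.3462)^2/6 + (-6.1841)^2/13 + (4.5045)^2/15
  = 0.02 + 0.302 + 2.9418 + 1.3527 = 4.6165
Step 3: Objective decrease = 0.5 * g^T H^(-1) g = 2.3082


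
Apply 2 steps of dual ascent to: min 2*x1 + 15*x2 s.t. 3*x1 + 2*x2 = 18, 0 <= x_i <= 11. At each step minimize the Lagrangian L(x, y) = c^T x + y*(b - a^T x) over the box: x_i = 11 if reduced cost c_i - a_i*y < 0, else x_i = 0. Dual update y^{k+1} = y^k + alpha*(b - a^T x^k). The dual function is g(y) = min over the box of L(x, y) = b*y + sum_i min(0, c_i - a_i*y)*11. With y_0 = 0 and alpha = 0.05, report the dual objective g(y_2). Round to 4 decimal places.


Dual ascent for LP: min 2*x1 + 15*x2, 3*x1 + 2*x2 = 18, 0 <= x_i <= 11
Step 1: y^k = 0.0, reduced costs: (2.0, 15.0)
  x^k = (0.0, 0.0), subgradient = b - a^T x = 18.0
  y^{k+1} = 0.0 + 0.05*18.0 = 0.9
Step 2: y^k = 0.9, reduced costs: (-0.7, 13.2)
  x^k = (11.0, 0.0), subgradient = b - a^T x = -15.0
  y^{k+1} = 0.9 + 0.05*-15.0 = 0.15
Dual objective at y_2 = 0.15: reduced costs (1.55, 14.7), box minimizer x = (0.0, 0.0)
g(y_2) = b*y + (c1 - a1*y)*x1 + (c2 - a2*y)*x2 = 18*0.15 + 1.55*0.0 + 14.7*0.0 = 2.7 + 0.0 + 0.0 = 2.7


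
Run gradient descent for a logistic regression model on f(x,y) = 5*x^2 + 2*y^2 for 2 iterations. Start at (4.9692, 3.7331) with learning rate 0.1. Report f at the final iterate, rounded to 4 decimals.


Gradient descent on f(x,y) = 5*x^2 + 2*y^2.
Starting point: (4.9692, 3.7331), alpha = 0.1
Step 1: grad_x = 2*5*4.9692 = 49.692, grad_y = 2*2*3.7331 = 14.9324
  x_1 = 4.9692 - 0.1*49.692 = -0.0
  y_1 = 3.7331 - 0.1*14.9324 = 2.2399
Step 2: grad_x = 2*5*-0.0 = -0.0, grad_y = 2*2*2.2399 = 8.9594
  x_2 = -0.0 - 0.1*-0.0 = 0.0
  y_2 = 2.2399 - 0.1*8.9594 = 1.3439
f(0.0, 1.3439) = 5*0.0^2 + 2*1.3439^2 = 3.6122


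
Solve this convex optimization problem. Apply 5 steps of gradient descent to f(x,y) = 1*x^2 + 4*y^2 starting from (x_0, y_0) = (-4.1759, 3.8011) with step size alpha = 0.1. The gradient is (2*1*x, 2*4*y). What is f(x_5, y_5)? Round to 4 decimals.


Gradient descent on f(x,y) = 1*x^2 + 4*y^2.
Starting point: (-4.1759, 3.8011), alpha = 0.1
Step 1: grad_x = 2*1*-4.1759 = -8.3518, grad_y = 2*4*3.8011 = 30.4088
  x_1 = -4.1759 - 0.1*-8.3518 = -3.3407
  y_1 = 3.8011 - 0.1*30.4088 = 0.7602
Step 2: grad_x = 2*1*-3.3407 = -6.6814, grad_y = 2*4*0.7602 = 6.0818
  x_2 = -3.3407 - 0.1*-6.6814 = -2.6726
  y_2 = 0.7602 - 0.1*6.0818 = 0.152
Step 3: grad_x = 2*1*-2.6726 = -5.3452, grad_y = 2*4*0.152 = 1.2164
  x_3 = -2.6726 - 0.1*-5.3452 = -2.1381
  y_3 = 0.152 - 0.1*1.2164 = 0.0304
Step 4: grad_x = 2*1*-2.1381 = -4.2761, grad_y = 2*4*0.0304 = 0.2433
  x_4 = -2.1381 - 0.1*-4.2761 = -1.7104
  y_4 = 0.0304 - 0.1*0.2433 = 0.0061
Step 5: grad_x = 2*1*-1.7104 = -3.4209, grad_y = 2*4*0.0061 = 0.0487
  x_5 = -1.7104 - 0.1*-3.4209 = -1.3684
  y_5 = 0.0061 - 0.1*0.0487 = 0.0012
f(-1.3684, 0.0012) = 1*(-1.3684)^2 + 4*0.0012^2 = 1.8724


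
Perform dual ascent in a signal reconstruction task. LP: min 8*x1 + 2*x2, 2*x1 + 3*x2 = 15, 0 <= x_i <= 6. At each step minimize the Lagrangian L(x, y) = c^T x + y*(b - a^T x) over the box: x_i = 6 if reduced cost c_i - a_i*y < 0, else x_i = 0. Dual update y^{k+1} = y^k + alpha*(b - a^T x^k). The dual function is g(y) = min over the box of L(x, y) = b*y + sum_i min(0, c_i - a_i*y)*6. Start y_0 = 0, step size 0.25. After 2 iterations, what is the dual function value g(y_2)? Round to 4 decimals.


Dual ascent for LP: min 8*x1 + 2*x2, 2*x1 + 3*x2 = 15, 0 <= x_i <= 6
Step 1: y^k = 0.0, reduced costs: (8.0, 2.0)
  x^k = (0.0, 0.0), subgradient = b - a^T x = 15.0
  y^{k+1} = 0.0 + 0.25*15.0 = 3.75
Step 2: y^k = 3.75, reduced costs: (0.5, -9.25)
  x^k = (0.0, 6.0), subgradient = b - a^T x = -3.0
  y^{k+1} = 3.75 + 0.25*-3.0 = 3.0
Dual objective at y_2 = 3.0: reduced costs (2.0, -7.0), box minimizer x = (0.0, 6.0)
g(y_2) = b*y + (c1 - a1*y)*x1 + (c2 - a2*y)*x2 = 15*3.0 + 2.0*0.0 + (-7.0)*6.0 = 45.0 + 0.0 - 42.0 = 3.0


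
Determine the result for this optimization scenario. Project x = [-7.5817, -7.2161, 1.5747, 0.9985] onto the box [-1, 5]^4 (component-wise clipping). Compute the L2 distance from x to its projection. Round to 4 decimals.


Project each component onto [-1, 5].
clip(-7.5817) = -1.0, clip(-7.2161) = -1.0, clip(1.5747) = 1.5747, clip(0.9985) = 0.9985
Projection = [-1.0, -1.0, 1.5747, 0.9985]
Squared diffs: [43.3188, 38.6399, 0.0, 0.0]
Distance = sqrt(81.9587) = 9.0531


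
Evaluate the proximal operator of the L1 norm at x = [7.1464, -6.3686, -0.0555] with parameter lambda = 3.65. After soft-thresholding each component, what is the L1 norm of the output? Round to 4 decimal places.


Soft-thresholding with lambda = 3.65:
prox(7.1464) = sign(7.1464)*max(|7.1464| - 3.65, 0) = 3.4964
prox(-6.3686) = sign(-6.3686)*max(|-6.3686| - 3.65, 0) = -2.7186
prox(-0.0555) = sign(-0.0555)*max(|-0.0555| - 3.65, 0) = 0.0
prox(x) = [3.4964, -2.7186, 0.0]
||prox(x)||_1 = 3.4964 + 2.7186 + 0.0 = 6.215


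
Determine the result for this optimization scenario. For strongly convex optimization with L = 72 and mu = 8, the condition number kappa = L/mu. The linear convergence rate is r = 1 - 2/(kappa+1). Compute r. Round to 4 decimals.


Step 1: Compute the condition number.
kappa = L/mu = 72/8 = 9.0
Step 2: Compute the convergence rate.
r = 1 - 2/(kappa + 1) = 1 - 2*mu/(L + mu) = (L - mu)/(L + mu) = 64/80 = 0.8


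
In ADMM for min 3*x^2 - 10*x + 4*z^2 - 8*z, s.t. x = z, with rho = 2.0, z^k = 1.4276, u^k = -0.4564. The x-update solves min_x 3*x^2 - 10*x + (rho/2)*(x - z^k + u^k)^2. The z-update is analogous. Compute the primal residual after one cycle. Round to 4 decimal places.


ADMM iteration with rho = 2.0, z^k = 1.4276, u^k = -0.4564
Step 1: x-update.
Minimize 3*x^2 - 10*x + (2.0/2)*(x - 1.4276 - 0.4564)^2
FOC: (2*3 + 2.0)*x = 10 + 2.0*(1.4276 + 0.4564)
x^{k+1} = 1.721
Step 2: z-update.
Minimize 4*z^2 - 8*z + (2.0/2)*(1.721 - z - 0.4564)^2
FOC: (2*4 + 2.0)*z = 8 + 2.0*(1.721 - 0.4564)
z^{k+1} = 1.0529
Step 3: u-update.
u^{k+1} = -0.4564 + 1.721 - 1.0529 = 0.2117
Step 4: Primal residual = |1.721 - 1.0529| = 0.6681


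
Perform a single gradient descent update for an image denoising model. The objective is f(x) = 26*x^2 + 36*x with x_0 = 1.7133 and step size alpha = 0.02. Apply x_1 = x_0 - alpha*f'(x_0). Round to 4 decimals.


We compute the gradient at x_0 and apply the update.
f'(x) = 52*x + 36
f'(1.7133) = 52*1.7133 + 36 = 125.0916
x_1 = 1.7133 - 0.02*125.0916 = -0.7885


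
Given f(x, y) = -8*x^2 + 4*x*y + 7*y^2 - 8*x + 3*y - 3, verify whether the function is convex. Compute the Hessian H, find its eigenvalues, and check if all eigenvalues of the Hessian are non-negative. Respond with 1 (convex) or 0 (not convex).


The Hessian of f(x,y) = -8*x^2 + 4*x*y + 7*y^2 - 8*x + 3*y - 3 is:
H = [[-16, 4], [4, 14]]
Trace = -16 + 14 = -2
Determinant = -16*14 - (4)^2 = -240
Discriminant = (-2)^2 - 4*-240 = 964.0
Eigenvalues: lambda_1 = -16.5242, lambda_2 = 14.5242
The function is not convex.

0


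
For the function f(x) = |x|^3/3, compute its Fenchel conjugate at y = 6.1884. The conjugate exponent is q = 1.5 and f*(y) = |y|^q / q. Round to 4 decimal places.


The conjugate exponent q satisfies 1/p + 1/q = 1.
p = 3, so q = 3/(3 - 1) = 1.5
|y|^q = 6.1884^1.5 = 15.3946
f*(6.1884) = 15.3946 / 1.5 = 10.263


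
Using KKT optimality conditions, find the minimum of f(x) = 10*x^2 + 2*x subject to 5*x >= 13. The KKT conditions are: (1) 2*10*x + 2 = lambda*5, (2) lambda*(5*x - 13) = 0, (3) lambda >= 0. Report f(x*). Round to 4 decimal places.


Step 1: Try lambda = 0 (constraint inactive).
x_unc = -2/(2*10) = -0.1
Check: 5*-0.1 = -0.5 < 13 -- violated!
Step 2: Constraint must be active: 5*x = 13
x* = 13/5 = 2.6
lambda = (2*10*2.6 + 2)/5 = 10.8
Step 3: Compute optimal value.
f(x*) = 10*2.6^2 + 2*2.6 = 72.8


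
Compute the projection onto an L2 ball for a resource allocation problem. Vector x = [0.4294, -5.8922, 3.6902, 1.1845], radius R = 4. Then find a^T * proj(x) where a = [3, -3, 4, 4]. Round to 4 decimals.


Step 1: Compute ||x|| (intermediates to 6 decimals).
||x|| = sqrt(0.4294^2 + (-5.8922)^2 + 3.6902^2 + 1.1845^2) = 7.065623
Step 2: Project.
Since ||x|| > R, scale = R/||x|| = 4/7.065623 = 0.566121, proj(x) = scale * x
proj(x) = [0.243092, -3.335698, 2.0891, 0.67057]
Step 3: Dot product.
a^T * proj(x) = 3*0.243092 - 3*(-3.335698) + 4*2.0891 + 4*0.67057 = 21.7751


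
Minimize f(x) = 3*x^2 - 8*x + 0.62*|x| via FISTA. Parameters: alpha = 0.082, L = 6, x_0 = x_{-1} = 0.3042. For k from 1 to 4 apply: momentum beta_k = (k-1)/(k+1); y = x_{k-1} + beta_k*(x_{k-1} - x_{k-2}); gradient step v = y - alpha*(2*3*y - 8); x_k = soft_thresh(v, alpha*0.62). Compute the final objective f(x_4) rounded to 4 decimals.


FISTA on f(x) = 3*x^2 - 8*x + 0.62*|x|
L = 6, alpha = 0.082
Iteration 1: beta = 0.0, y = 0.3042 + 0.0*(0.3042 - 0.3042) = 0.3042
  grad(y) = -6.1748, v = y - alpha*grad = 0.8105
  prox(v) = soft_thresh(0.8105, 0.0508) = 0.7597
Iteration 2: beta = 0.3333, y = 0.7597 + 0.3333*(0.7597 - 0.3042) = 0.9115
  grad(y) = -2.5309, v = y - alpha*grad = 1.1191
  prox(v) = soft_thresh(1.1191, 0.0508) = 1.0682
Iteration 3: beta = 0.5, y = 1.0682 + 0.5*(1.0682 - 0.7597) = 1.2225
  grad(y) = -0.6651, v = y - alpha*grad = 1.277
  prox(v) = soft_thresh(1.277, 0.0508) = 1.2262
Iteration 4: beta = 0.6, y = 1.2262 + 0.6*(1.2262 - 1.0682) = 1.321
  grad(y) = -0.0743, v = y - alpha*grad = 1.327
  prox(v) = soft_thresh(1.327, 0.0508) = 1.2762
f(x_4) = 3*1.2762^2 - 8*1.2762 + 0.62*|1.2762| = -4.5323


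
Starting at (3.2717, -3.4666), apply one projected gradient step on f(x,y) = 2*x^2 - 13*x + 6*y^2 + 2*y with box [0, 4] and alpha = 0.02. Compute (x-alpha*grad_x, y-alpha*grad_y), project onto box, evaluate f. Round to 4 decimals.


Step 1: Compute gradient at (3.2717, -3.4666).
grad_x = 2*2*3.2717 - 13 = 0.0868
grad_y = 2*6*-3.4666 + 2 = -39.5992
Step 2: Gradient step.
x_raw = 3.2717 - 0.02*0.0868 = 3.27
y_raw = -3.4666 - 0.02*-39.5992 = -2.6746
Step 3: Project onto [0, 4].
x_proj = clip(3.27) = 3.27
y_proj = clip(-2.6746) = 0.0
Step 4: Evaluate f.
f(3.27, 0.0) = -21.1242


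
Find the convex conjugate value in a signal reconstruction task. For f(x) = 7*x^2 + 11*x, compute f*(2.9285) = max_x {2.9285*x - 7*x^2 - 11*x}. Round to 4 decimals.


f*(y) = sup_x {y*x - a*x^2 - b*x} = sup_x {(y-b)*x - a*x^2}
FOC: (y - b) - 2a*x = 0 => x* = (y - b)/(2a)
x* = (2.9285 - 11)/(2*7) = -0.5765
f*(2.9285) = (y-b)^2/(4a) = (2.9285 - 11)^2/(4*7)
= 65.1491/28 = 2.3268


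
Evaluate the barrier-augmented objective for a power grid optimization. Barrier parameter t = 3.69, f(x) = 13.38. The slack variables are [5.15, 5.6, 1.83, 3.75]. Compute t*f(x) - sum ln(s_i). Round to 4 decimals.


Step 1: Compute log-barrier.
ln values: [1.639, 1.7228, 0.6043, 1.3218]
phi = -(1.639 + 1.7228 + 0.6043 + 1.3218) = -5.2878
Step 2: Compute augmented objective.
t*f(x) = 3.69*13.38 = 49.3722
Total = 49.3722 - 5.2878 = 44.0844


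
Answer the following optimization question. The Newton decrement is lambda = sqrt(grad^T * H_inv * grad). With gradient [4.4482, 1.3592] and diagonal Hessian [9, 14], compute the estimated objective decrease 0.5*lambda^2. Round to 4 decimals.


Step 1: H is diagonal, so H^(-1) * g = [0.4942, 0.0971].
Step 2: g^T H^(-1) g = sum_i g_i^2 / H_ii
  = (4.4482)^2/9 + (1.3592)^2/14
  = 2.1985 + 0.132 = 2.3305
Step 3: Objective decrease = 0.5 * g^T H^(-1) g = 1.1652


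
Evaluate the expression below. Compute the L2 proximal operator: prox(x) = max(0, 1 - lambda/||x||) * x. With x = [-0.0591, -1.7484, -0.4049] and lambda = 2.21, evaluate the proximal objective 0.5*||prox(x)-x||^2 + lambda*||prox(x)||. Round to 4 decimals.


Step 1: Compute ||x||.
||x|| = 1.7956
Step 2: Compute scaling factor.
scale = max(0, 1 - 2.21/1.7956) = 0.0
Step 3: prox(x) = [-0.0, -0.0, -0.0]
||prox(x)|| = 0.0
Step 4: Proximal objective.
0.5*||prox-x||^2 = 1.6122
lambda*||prox|| = 0.0
Total = 1.6122


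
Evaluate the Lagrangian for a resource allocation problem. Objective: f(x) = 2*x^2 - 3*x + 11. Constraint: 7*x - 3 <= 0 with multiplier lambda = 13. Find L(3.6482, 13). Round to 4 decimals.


Step 1: Evaluate f(x).
f(3.6482) = 2*3.6482^2 - 3*3.6482 + 11 = 26.6741
Step 2: Evaluate g(x).
g(3.6482) = 7*3.6482 - 3 = 22.5374
Step 3: Compute Lagrangian.
L = 26.6741 + 13*22.5374 = 319.6603


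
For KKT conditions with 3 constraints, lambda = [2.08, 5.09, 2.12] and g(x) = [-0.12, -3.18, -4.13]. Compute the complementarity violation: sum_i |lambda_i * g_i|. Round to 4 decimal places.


KKT complementary slackness check:
lambda_1 * g_1 = 2.08 * -0.12 = -0.2496
lambda_2 * g_2 = 5.09 * -3.18 = -16.1862
lambda_3 * g_3 = 2.12 * -4.13 = -8.7556
Total violation = 0.2496 + 16.1862 + 8.7556 = 25.1914


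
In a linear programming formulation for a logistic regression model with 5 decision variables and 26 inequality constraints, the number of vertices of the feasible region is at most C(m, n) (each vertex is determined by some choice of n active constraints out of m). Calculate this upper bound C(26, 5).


Each vertex corresponds to some choice of n active constraints out of m, so the number of vertices is at most C(m, n) = m! / (n!(m-n)!).
m = 26, n = 5
Numerator: 26 * 25 * 24 * 23 * 22
Denominator: 5! = 120
C(26, 5) = 65780


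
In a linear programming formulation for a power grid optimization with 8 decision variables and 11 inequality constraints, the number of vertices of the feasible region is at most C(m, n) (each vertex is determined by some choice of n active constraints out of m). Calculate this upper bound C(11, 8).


Each vertex corresponds to some choice of n active constraints out of m, so the number of vertices is at most C(m, n) = m! / (n!(m-n)!).
m = 11, n = 8
Numerator: 11 * 10 * 9 * 8 * 7 * 6 * 5 * 4
Denominator: 8! = 40320
C(11, 8) = 165


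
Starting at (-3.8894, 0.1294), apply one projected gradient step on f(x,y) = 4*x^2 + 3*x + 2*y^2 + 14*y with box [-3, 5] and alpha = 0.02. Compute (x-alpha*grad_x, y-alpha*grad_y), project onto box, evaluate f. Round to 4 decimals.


Step 1: Compute gradient at (-3.8894, 0.1294).
grad_x = 2*4*-3.8894 + 3 = -28.1152
grad_y = 2*2*0.1294 + 14 = 14.5176
Step 2: Gradient step.
x_raw = -3.8894 - 0.02*-28.1152 = -3.3271
y_raw = 0.1294 - 0.02*14.5176 = -0.161
Step 3: Project onto [-3, 5].
x_proj = clip(-3.3271) = -3.0
y_proj = clip(-0.161) = -0.161
Step 4: Evaluate f.
f(-3.0, -0.161) = 24.7985


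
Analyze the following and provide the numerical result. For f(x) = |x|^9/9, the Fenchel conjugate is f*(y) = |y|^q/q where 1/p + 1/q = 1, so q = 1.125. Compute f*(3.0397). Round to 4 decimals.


The conjugate exponent q satisfies 1/p + 1/q = 1.
p = 9, so q = 9/(9 - 1) = 1.125
|y|^q = 3.0397^1.125 = 3.4929
f*(3.0397) = 3.4929 / 1.125 = 3.1048


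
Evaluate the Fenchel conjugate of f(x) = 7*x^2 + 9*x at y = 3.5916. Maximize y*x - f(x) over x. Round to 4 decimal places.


f*(y) = sup_x {y*x - a*x^2 - b*x} = sup_x {(y-b)*x - a*x^2}
FOC: (y - b) - 2a*x = 0 => x* = (y - b)/(2a)
x* = (3.5916 - 9)/(2*7) = -0.3863
f*(3.5916) = (y-b)^2/(4a) = (3.5916 - 9)^2/(4*7)
= 29.2508/28 = 1.0447


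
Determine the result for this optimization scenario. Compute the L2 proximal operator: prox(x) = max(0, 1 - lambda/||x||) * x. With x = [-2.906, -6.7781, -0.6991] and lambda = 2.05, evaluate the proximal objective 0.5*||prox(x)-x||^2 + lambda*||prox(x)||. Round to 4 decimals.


Step 1: Compute ||x||.
||x|| = 7.4078
Step 2: Compute scaling factor.
scale = max(0, 1 - 2.05/7.4078) = 0.7233
Step 3: prox(x) = [-2.1018, -4.9024, -0.5056]
||prox(x)|| = 5.3578
Step 4: Proximal objective.
0.5*||prox-x||^2 = 2.1013
lambda*||prox|| = 10.9835
Total = 13.0848


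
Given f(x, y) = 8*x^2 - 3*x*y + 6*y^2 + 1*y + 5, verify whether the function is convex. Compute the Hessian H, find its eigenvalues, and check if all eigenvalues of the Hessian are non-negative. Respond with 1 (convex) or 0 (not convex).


The Hessian of f(x,y) = 8*x^2 - 3*x*y + 6*y^2 + 1*y + 5 is:
H = [[16, -3], [-3, 12]]
Trace = 16 + 12 = 28
Determinant = 16*12 - (-3)^2 = 183
Discriminant = (28)^2 - 4*183 = 52.0
Eigenvalues: lambda_1 = 10.3944, lambda_2 = 17.6056
The function is convex.

1


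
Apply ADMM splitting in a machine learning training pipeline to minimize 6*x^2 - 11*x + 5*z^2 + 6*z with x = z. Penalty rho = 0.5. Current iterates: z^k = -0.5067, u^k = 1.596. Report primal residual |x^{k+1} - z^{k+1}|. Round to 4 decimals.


ADMM iteration with rho = 0.5, z^k = -0.5067, u^k = 1.596
Step 1: x-update.
Minimize 6*x^2 - 11*x + (0.5/2)*(x + 0.5067 + 1.596)^2
FOC: (2*6 + 0.5)*x = 11 + 0.5*(-0.5067 - 1.596)
x^{k+1} = 0.7959
Step 2: z-update.
Minimize 5*z^2 + 6*z + (0.5/2)*(0.7959 - z + 1.596)^2
FOC: (2*5 + 0.5)*z = -6 + 0.5*(0.7959 + 1.596)
z^{k+1} = -0.4575
Step 3: u-update.
u^{k+1} = 1.596 + 0.7959 + 0.4575 = 2.8494
Step 4: Primal residual = |0.7959 + 0.4575| = 1.2534


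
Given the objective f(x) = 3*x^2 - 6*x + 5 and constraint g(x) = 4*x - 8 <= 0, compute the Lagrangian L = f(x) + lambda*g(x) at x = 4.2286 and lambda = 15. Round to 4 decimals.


Step 1: Evaluate f(x).
f(4.2286) = 3*4.2286^2 - 6*4.2286 + 5 = 33.2716
Step 2: Evaluate g(x).
g(4.2286) = 4*4.2286 - 8 = 8.9144
Step 3: Compute Lagrangian.
L = 33.2716 + 15*8.9144 = 166.9876


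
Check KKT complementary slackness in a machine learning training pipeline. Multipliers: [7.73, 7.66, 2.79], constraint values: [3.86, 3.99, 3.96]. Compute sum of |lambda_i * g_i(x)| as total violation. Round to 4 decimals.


KKT complementary slackness check:
lambda_1 * g_1 = 7.73 * 3.86 = 29.8378
lambda_2 * g_2 = 7.66 * 3.99 = 30.5634
lambda_3 * g_3 = 2.79 * 3.96 = 11.0484
Total violation = 29.8378 + 30.5634 + 11.0484 = 71.4496


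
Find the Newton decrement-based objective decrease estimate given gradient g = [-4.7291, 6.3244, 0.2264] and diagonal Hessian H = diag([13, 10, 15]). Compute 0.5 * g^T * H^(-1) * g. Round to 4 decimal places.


Step 1: H is diagonal, so H^(-1) * g = [-0.3638, 0.6324, 0.0151].
Step 2: g^T H^(-1) g = sum_i g_i^2 / H_ii
  = (-4.7291)^2/13 + (6.3244)^2/10 + (0.2264)^2/15
  = 1.7203 + 3.9998 + 0.0034 = 5.7236
Step 3: Objective decrease = 0.5 * g^T H^(-1) g = 2.8618


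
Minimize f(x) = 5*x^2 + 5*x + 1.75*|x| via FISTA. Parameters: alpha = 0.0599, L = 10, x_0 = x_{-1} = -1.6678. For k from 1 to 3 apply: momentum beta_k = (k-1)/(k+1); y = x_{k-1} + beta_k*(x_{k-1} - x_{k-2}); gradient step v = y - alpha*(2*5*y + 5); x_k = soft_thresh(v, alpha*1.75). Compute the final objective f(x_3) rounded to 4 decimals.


FISTA on f(x) = 5*x^2 + 5*x + 1.75*|x|
L = 10, alpha = 0.0599
Iteration 1: beta = 0.0, y = -1.6678 + 0.0*(-1.6678 + 1.6678) = -1.6678
  grad(y) = -11.678, v = y - alpha*grad = -0.9683
  prox(v) = soft_thresh(-0.9683, 0.1048) = -0.8635
Iteration 2: beta = 0.3333, y = -0.8635 + 0.3333*(-0.8635 + 1.6678) = -0.5954
  grad(y) = -0.9535, v = y - alpha*grad = -0.5382
  prox(v) = soft_thresh(-0.5382, 0.1048) = -0.4334
Iteration 3: beta = 0.5, y = -0.4334 + 0.5*(-0.4334 + 0.8635) = -0.2184
  grad(y) = 2.8162, v = y - alpha*grad = -0.3871
  prox(v) = soft_thresh(-0.3871, 0.1048) = -0.2822
f(x_3) = 5*(-0.2822)^2 + 5*(-0.2822) + 1.75*|-0.2822| = -0.519


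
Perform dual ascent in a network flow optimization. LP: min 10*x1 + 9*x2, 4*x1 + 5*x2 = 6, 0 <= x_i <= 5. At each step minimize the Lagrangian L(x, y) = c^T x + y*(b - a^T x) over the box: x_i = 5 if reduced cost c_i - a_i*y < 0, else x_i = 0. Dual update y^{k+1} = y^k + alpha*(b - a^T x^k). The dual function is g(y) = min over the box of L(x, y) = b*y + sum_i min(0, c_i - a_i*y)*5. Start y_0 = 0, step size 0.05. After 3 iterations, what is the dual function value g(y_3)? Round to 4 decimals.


Dual ascent for LP: min 10*x1 + 9*x2, 4*x1 + 5*x2 = 6, 0 <= x_i <= 5
Step 1: y^k = 0.0, reduced costs: (10.0, 9.0)
  x^k = (0.0, 0.0), subgradient = b - a^T x = 6.0
  y^{k+1} = 0.0 + 0.05*6.0 = 0.3
Step 2: y^k = 0.3, reduced costs: (8.8, 7.5)
  x^k = (0.0, 0.0), subgradient = b - a^T x = 6.0
  y^{k+1} = 0.3 + 0.05*6.0 = 0.6
Step 3: y^k = 0.6, reduced costs: (7.6, 6.0)
  x^k = (0.0, 0.0), subgradient = b - a^T x = 6.0
  y^{k+1} = 0.6 + 0.05*6.0 = 0.9
Dual objective at y_3 = 0.9: reduced costs (6.4, 4.5), box minimizer x = (0.0, 0.0)
g(y_3) = b*y + (c1 - a1*y)*x1 + (c2 - a2*y)*x2 = 6*0.9 + 6.4*0.0 + 4.5*0.0 = 5.4 + 0.0 + 0.0 = 5.4


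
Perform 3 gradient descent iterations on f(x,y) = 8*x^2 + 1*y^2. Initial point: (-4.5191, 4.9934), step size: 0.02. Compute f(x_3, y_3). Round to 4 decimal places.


Gradient descent on f(x,y) = 8*x^2 + 1*y^2.
Starting point: (-4.5191, 4.9934), alpha = 0.02
Step 1: grad_x = 2*8*-4.5191 = -72.3056, grad_y = 2*1*4.9934 = 9.9868
  x_1 = -4.5191 - 0.02*-72.3056 = -3.073
  y_1 = 4.9934 - 0.02*9.9868 = 4.7937
Step 2: grad_x = 2*8*-3.073 = -49.1678, grad_y = 2*1*4.7937 = 9.5873
  x_2 = -3.073 - 0.02*-49.1678 = -2.0896
  y_2 = 4.7937 - 0.02*9.5873 = 4.6019
Step 3: grad_x = 2*8*-2.0896 = -33.4341, grad_y = 2*1*4.6019 = 9.2038
  x_3 = -2.0896 - 0.02*-33.4341 = -1.4209
  y_3 = 4.6019 - 0.02*9.2038 = 4.4178
f(-1.4209, 4.4178) = 8*(-1.4209)^2 + 1*4.4178^2 = 35.6701


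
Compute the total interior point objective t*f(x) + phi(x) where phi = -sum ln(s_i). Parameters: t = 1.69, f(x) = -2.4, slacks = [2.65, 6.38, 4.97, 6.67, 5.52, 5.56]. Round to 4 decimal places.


Step 1: Compute log-barrier.
ln values: [0.9746, 1.8532, 1.6034, 1.8976, 1.7084, 1.7156]
phi = -(0.9746 + 1.8532 + 1.6034 + 1.8976 + 1.7084 + 1.7156) = -9.7527
Step 2: Compute augmented objective.
t*f(x) = 1.69*-2.4 = -4.056
Total = -4.056 - 9.7527 = -13.8087


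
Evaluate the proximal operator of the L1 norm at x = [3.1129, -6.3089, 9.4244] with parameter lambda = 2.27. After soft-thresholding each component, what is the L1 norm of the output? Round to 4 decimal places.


Soft-thresholding with lambda = 2.27:
prox(3.1129) = sign(3.1129)*max(|3.1129| - 2.27, 0) = 0.8429
prox(-6.3089) = sign(-6.3089)*max(|-6.3089| - 2.27, 0) = -4.0389
prox(9.4244) = sign(9.4244)*max(|9.4244| - 2.27, 0) = 7.1544
prox(x) = [0.8429, -4.0389, 7.1544]
||prox(x)||_1 = 0.8429 + 4.0389 + 7.1544 = 12.0362


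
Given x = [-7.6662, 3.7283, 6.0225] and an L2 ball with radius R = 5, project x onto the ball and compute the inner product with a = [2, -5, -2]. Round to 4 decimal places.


Step 1: Compute ||x|| (intermediates to 6 decimals).
||x|| = sqrt((-7.6662)^2 + 3.7283^2 + 6.0225^2) = 10.437497
Step 2: Project.
Since ||x|| > R, scale = R/||x|| = 5/10.437497 = 0.479042, proj(x) = scale * x
proj(x) = [-3.672432, 1.786012, 2.88503]
Step 3: Dot product.
a^T * proj(x) = 2*(-3.672432) - 5*1.786012 - 2*2.88503 = -22.045


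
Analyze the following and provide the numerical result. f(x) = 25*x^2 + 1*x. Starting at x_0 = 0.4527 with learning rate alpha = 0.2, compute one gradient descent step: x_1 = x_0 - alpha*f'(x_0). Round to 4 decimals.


We compute the gradient at x_0 and apply the update.
f'(x) = 50*x + 1
f'(0.4527) = 50*0.4527 + 1 = 23.635
x_1 = 0.4527 - 0.2*23.635 = -4.2743


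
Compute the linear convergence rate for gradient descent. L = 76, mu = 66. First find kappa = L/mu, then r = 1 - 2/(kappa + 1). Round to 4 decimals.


Step 1: Compute the condition number.
kappa = L/mu = 76/66 = 1.1515
Step 2: Compute the convergence rate.
r = 1 - 2/(kappa + 1) = 1 - 2*mu/(L + mu) = (L - mu)/(L + mu) = 10/142 = 0.0704


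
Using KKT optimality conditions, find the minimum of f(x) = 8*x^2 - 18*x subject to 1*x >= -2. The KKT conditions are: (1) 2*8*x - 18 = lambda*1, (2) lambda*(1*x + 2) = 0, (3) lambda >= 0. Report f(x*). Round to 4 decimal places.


Step 1: Try lambda = 0 (constraint inactive).
Stationarity: 2*8*x - 18 = 0
x* = 18/(2*8) = 1.125
Check constraint: 1*1.125 = 1.125 >= -2 -- satisfied.
Step 2: Compute optimal value.
f(x*) = 8*1.125^2 - 18*1.125 = -10.125


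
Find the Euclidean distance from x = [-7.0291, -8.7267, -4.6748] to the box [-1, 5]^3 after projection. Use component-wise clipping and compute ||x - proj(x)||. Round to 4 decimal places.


Project each component onto [-1, 5].
clip(-7.0291) = -1.0, clip(-8.7267) = -1.0, clip(-4.6748) = -1.0
Projection = [-1.0, -1.0, -1.0]
Squared diffs: [36.35, 59.7019, 13.5042]
Distance = sqrt(109.5561) = 10.4669


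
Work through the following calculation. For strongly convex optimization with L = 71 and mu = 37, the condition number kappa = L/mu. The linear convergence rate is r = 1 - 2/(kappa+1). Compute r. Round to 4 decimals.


Step 1: Compute the condition number.
kappa = L/mu = 71/37 = 1.9189
Step 2: Compute the convergence rate.
r = 1 - 2/(kappa + 1) = 1 - 2*mu/(L + mu) = (L - mu)/(L + mu) = 34/108 = 0.3148


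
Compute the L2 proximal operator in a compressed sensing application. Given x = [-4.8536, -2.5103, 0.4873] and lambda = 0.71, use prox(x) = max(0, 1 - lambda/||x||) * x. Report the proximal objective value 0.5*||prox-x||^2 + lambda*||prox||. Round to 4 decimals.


Step 1: Compute ||x||.
||x|| = 5.486
Step 2: Compute scaling factor.
scale = max(0, 1 - 0.71/5.486) = 0.8706
Step 3: prox(x) = [-4.2254, -2.1854, 0.4242]
||prox(x)|| = 4.776
Step 4: Proximal objective.
0.5*||prox-x||^2 = 0.2521
lambda*||prox|| = 3.391
Total = 3.643


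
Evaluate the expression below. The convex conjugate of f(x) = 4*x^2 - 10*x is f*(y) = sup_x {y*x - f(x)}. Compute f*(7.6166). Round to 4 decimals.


f*(y) = sup_x {y*x - a*x^2 - b*x} = sup_x {(y-b)*x - a*x^2}
FOC: (y - b) - 2a*x = 0 => x* = (y - b)/(2a)
x* = (7.6166 + 10)/(2*4) = 2.2021
f*(7.6166) = (y-b)^2/(4a) = (7.6166 + 10)^2/(4*4)
= 310.3446/16 = 19.3965


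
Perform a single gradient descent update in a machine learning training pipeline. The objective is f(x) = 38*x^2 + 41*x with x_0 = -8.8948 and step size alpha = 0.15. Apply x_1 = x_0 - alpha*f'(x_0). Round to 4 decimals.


We compute the gradient at x_0 and apply the update.
f'(x) = 76*x + 41
f'(-8.8948) = 76*-8.8948 + 41 = -635.0048
x_1 = -8.8948 - 0.15*-635.0048 = 86.3559


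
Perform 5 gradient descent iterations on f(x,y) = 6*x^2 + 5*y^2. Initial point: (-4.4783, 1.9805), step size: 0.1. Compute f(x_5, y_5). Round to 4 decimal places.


Gradient descent on f(x,y) = 6*x^2 + 5*y^2.
Starting point: (-4.4783, 1.9805), alpha = 0.1
Step 1: grad_x = 2*6*-4.4783 = -53.7396, grad_y = 2*5*1.9805 = 19.805
  x_1 = -4.4783 - 0.1*-53.7396 = 0.8957
  y_1 = 1.9805 - 0.1*19.805 = -0.0
Step 2: grad_x = 2*6*0.8957 = 10.7479, grad_y = 2*5*-0.0 = -0.0
  x_2 = 0.8957 - 0.1*10.7479 = -0.1791
  y_2 = -0.0 - 0.1*-0.0 = 0.0
Step 3: grad_x = 2*6*-0.1791 = -2.1496, grad_y = 2*5*0.0 = 0.0
  x_3 = -0.1791 - 0.1*-2.1496 = 0.0358
  y_3 = 0.0 - 0.1*0.0 = 0.0
Step 4: grad_x = 2*6*0.0358 = 0.4299, grad_y = 2*5*0.0 = 0.0
  x_4 = 0.0358 - 0.1*0.4299 = -0.0072
  y_4 = 0.0 - 0.1*0.0 = 0.0
Step 5: grad_x = 2*6*-0.0072 = -0.086, grad_y = 2*5*0.0 = 0.0
  x_5 = -0.0072 - 0.1*-0.086 = 0.0014
  y_5 = 0.0 - 0.1*0.0 = 0.0
f(0.0014, 0.0) = 6*0.0014^2 + 5*0.0^2 = 0.0


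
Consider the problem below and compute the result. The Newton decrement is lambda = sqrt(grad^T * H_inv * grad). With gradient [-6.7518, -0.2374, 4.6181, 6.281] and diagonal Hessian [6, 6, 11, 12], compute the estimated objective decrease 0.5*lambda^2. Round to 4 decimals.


Step 1: H is diagonal, so H^(-1) * g = [-1.1253, -0.0396, 0.4198, 0.5234].
Step 2: g^T H^(-1) g = sum_i g_i^2 / H_ii
  = (-6.7518)^2/6 + (-0.2374)^2/6 + (4.6181)^2/11 + (6.281)^2/12
  = 7.5978 + 0.0094 + 1.9388 + 3.2876 = 12.8336
Step 3: Objective decrease = 0.5 * g^T H^(-1) g = 6.4168


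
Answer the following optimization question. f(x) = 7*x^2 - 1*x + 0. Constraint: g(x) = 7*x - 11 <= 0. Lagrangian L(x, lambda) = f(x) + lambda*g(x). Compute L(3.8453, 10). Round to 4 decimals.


Step 1: Evaluate f(x).
f(3.8453) = 7*3.8453^2 - 1*3.8453 + 0 = 99.659
Step 2: Evaluate g(x).
g(3.8453) = 7*3.8453 - 11 = 15.9171
Step 3: Compute Lagrangian.
L = 99.659 + 10*15.9171 = 258.83


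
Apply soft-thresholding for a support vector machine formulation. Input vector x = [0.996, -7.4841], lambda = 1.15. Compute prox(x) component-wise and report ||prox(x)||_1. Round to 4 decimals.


Soft-thresholding with lambda = 1.15:
prox(0.996) = sign(0.996)*max(|0.996| - 1.15, 0) = 0.0
prox(-7.4841) = sign(-7.4841)*max(|-7.4841| - 1.15, 0) = -6.3341
prox(x) = [0.0, -6.3341]
||prox(x)||_1 = 0.0 + 6.3341 = 6.3341


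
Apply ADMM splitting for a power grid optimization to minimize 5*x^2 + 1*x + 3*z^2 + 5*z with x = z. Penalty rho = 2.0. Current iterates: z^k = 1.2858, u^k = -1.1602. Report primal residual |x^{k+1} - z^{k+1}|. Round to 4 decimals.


ADMM iteration with rho = 2.0, z^k = 1.2858, u^k = -1.1602
Step 1: x-update.
Minimize 5*x^2 + 1*x + (2.0/2)*(x - 1.2858 - 1.1602)^2
FOC: (2*5 + 2.0)*x = -1 + 2.0*(1.2858 + 1.1602)
x^{k+1} = 0.3243
Step 2: z-update.
Minimize 3*z^2 + 5*z + (2.0/2)*(0.3243 - z - 1.1602)^2
FOC: (2*3 + 2.0)*z = -5 + 2.0*(0.3243 - 1.1602)
z^{k+1} = -0.834
Step 3: u-update.
u^{k+1} = -1.1602 + 0.3243 + 0.834 = -0.0019
Step 4: Primal residual = |0.3243 + 0.834| = 1.1583


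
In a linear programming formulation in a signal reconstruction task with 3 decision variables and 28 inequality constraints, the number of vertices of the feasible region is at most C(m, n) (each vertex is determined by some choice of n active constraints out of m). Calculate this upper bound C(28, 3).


Each vertex corresponds to some choice of n active constraints out of m, so the number of vertices is at most C(m, n) = m! / (n!(m-n)!).
m = 28, n = 3
Numerator: 28 * 27 * 26
Denominator: 3! = 6
C(28, 3) = 3276


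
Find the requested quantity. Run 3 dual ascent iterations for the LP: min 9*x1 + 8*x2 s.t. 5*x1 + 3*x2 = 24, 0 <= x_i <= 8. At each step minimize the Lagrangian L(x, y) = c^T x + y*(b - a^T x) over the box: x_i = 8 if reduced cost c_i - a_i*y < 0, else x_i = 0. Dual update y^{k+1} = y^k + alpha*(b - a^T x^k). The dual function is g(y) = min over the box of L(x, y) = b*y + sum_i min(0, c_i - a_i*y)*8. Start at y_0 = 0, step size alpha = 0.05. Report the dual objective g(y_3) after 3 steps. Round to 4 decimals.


Dual ascent for LP: min 9*x1 + 8*x2, 5*x1 + 3*x2 = 24, 0 <= x_i <= 8
Step 1: y^k = 0.0, reduced costs: (9.0, 8.0)
  x^k = (0.0, 0.0), subgradient = b - a^T x = 24.0
  y^{k+1} = 0.0 + 0.05*24.0 = 1.2
Step 2: y^k = 1.2, reduced costs: (3.0, 4.4)
  x^k = (0.0, 0.0), subgradient = b - a^T x = 24.0
  y^{k+1} = 1.2 + 0.05*24.0 = 2.4
Step 3: y^k = 2.4, reduced costs: (-3.0, 0.8)
  x^k = (8.0, 0.0), subgradient = b - a^T x = -16.0
  y^{k+1} = 2.4 + 0.05*-16.0 = 1.6
Dual objective at y_3 = 1.6: reduced costs (1.0, 3.2), box minimizer x = (0.0, 0.0)
g(y_3) = b*y + (c1 - a1*y)*x1 + (c2 - a2*y)*x2 = 24*1.6 + 1.0*0.0 + 3.2*0.0 = 38.4 + 0.0 + 0.0 = 38.4


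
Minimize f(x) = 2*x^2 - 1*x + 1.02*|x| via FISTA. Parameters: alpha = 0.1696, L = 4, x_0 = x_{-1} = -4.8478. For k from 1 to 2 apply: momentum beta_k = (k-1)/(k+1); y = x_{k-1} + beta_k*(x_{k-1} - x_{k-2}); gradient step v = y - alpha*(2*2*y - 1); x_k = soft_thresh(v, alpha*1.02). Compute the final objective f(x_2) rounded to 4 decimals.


FISTA on f(x) = 2*x^2 - 1*x + 1.02*|x|
L = 4, alpha = 0.1696
Iteration 1: beta = 0.0, y = -4.8478 + 0.0*(-4.8478 + 4.8478) = -4.8478
  grad(y) = -20.3912, v = y - alpha*grad = -1.3895
  prox(v) = soft_thresh(-1.3895, 0.173) = -1.2165
Iteration 2: beta = 0.3333, y = -1.2165 + 0.3333*(-1.2165 + 4.8478) = -0.006
  grad(y) = -1.0241, v = y - alpha*grad = 0.1677
  prox(v) = soft_thresh(0.1677, 0.173) = 0.0
f(x_2) = 2*0.0^2 - 1*0.0 + 1.02*|0.0| = 0.0


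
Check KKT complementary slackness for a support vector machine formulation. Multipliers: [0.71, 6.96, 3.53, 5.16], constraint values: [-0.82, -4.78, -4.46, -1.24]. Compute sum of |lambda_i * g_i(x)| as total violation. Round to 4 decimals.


KKT complementary slackness check:
lambda_1 * g_1 = 0.71 * -0.82 = -0.5822
lambda_2 * g_2 = 6.96 * -4.78 = -33.2688
lambda_3 * g_3 = 3.53 * -4.46 = -15.7438
lambda_4 * g_4 = 5.16 * -1.24 = -6.3984
Total violation = 0.5822 + 33.2688 + 15.7438 + 6.3984 = 55.9932


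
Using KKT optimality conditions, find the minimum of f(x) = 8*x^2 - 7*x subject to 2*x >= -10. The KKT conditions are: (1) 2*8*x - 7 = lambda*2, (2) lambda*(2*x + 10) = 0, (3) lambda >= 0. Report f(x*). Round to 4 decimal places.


Step 1: Try lambda = 0 (constraint inactive).
Stationarity: 2*8*x - 7 = 0
x* = 7/(2*8) = 0.4375
Check constraint: 2*0.4375 = 0.875 >= -10 -- satisfied.
Step 2: Compute optimal value.
f(x*) = 8*0.4375^2 - 7*0.4375 = -1.5313


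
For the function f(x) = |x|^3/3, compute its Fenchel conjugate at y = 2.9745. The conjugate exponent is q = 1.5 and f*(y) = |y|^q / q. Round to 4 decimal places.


The conjugate exponent q satisfies 1/p + 1/q = 1.
p = 3, so q = 3/(3 - 1) = 1.5
|y|^q = 2.9745^1.5 = 5.13
f*(2.9745) = 5.13 / 1.5 = 3.42


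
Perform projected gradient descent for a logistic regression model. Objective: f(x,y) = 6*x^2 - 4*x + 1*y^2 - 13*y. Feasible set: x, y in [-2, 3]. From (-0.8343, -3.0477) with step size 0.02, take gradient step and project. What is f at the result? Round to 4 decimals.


Step 1: Compute gradient at (-0.8343, -3.0477).
grad_x = 2*6*-0.8343 - 4 = -14.0116
grad_y = 2*1*-3.0477 - 13 = -19.0954
Step 2: Gradient step.
x_raw = -0.8343 - 0.02*-14.0116 = -0.5541
y_raw = -3.0477 - 0.02*-19.0954 = -2.6658
Step 3: Project onto [-2, 3].
x_proj = clip(-0.5541) = -0.5541
y_proj = clip(-2.6658) = -2.0
Step 4: Evaluate f.
f(-0.5541, -2.0) = 34.0582
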